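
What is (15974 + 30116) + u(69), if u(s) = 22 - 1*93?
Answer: 46019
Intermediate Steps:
u(s) = -71 (u(s) = 22 - 93 = -71)
(15974 + 30116) + u(69) = (15974 + 30116) - 71 = 46090 - 71 = 46019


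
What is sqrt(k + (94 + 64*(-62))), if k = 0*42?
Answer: I*sqrt(3874) ≈ 62.241*I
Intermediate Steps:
k = 0
sqrt(k + (94 + 64*(-62))) = sqrt(0 + (94 + 64*(-62))) = sqrt(0 + (94 - 3968)) = sqrt(0 - 3874) = sqrt(-3874) = I*sqrt(3874)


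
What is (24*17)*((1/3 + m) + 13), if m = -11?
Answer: 952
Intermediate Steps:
(24*17)*((1/3 + m) + 13) = (24*17)*((1/3 - 11) + 13) = 408*((⅓ - 11) + 13) = 408*(-32/3 + 13) = 408*(7/3) = 952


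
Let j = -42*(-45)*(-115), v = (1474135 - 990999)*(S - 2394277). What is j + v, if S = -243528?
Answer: -1274418773830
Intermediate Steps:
v = -1274418556480 (v = (1474135 - 990999)*(-243528 - 2394277) = 483136*(-2637805) = -1274418556480)
j = -217350 (j = -42*(-45)*(-115) = 1890*(-115) = -217350)
j + v = -217350 - 1274418556480 = -1274418773830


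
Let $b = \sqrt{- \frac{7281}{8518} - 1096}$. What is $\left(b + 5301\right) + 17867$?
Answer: $23168 + \frac{i \sqrt{79583750662}}{8518} \approx 23168.0 + 33.119 i$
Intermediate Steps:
$b = \frac{i \sqrt{79583750662}}{8518}$ ($b = \sqrt{\left(-7281\right) \frac{1}{8518} - 1096} = \sqrt{- \frac{7281}{8518} - 1096} = \sqrt{- \frac{9343009}{8518}} = \frac{i \sqrt{79583750662}}{8518} \approx 33.119 i$)
$\left(b + 5301\right) + 17867 = \left(\frac{i \sqrt{79583750662}}{8518} + 5301\right) + 17867 = \left(5301 + \frac{i \sqrt{79583750662}}{8518}\right) + 17867 = 23168 + \frac{i \sqrt{79583750662}}{8518}$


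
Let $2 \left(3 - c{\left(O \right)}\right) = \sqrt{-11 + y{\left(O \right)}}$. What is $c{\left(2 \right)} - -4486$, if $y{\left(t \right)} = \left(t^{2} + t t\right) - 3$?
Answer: $4489 - \frac{i \sqrt{6}}{2} \approx 4489.0 - 1.2247 i$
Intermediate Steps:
$y{\left(t \right)} = -3 + 2 t^{2}$ ($y{\left(t \right)} = \left(t^{2} + t^{2}\right) - 3 = 2 t^{2} - 3 = -3 + 2 t^{2}$)
$c{\left(O \right)} = 3 - \frac{\sqrt{-14 + 2 O^{2}}}{2}$ ($c{\left(O \right)} = 3 - \frac{\sqrt{-11 + \left(-3 + 2 O^{2}\right)}}{2} = 3 - \frac{\sqrt{-14 + 2 O^{2}}}{2}$)
$c{\left(2 \right)} - -4486 = \left(3 - \frac{\sqrt{-14 + 2 \cdot 2^{2}}}{2}\right) - -4486 = \left(3 - \frac{\sqrt{-14 + 2 \cdot 4}}{2}\right) + 4486 = \left(3 - \frac{\sqrt{-14 + 8}}{2}\right) + 4486 = \left(3 - \frac{\sqrt{-6}}{2}\right) + 4486 = \left(3 - \frac{i \sqrt{6}}{2}\right) + 4486 = 4489 - \frac{i \sqrt{6}}{2}$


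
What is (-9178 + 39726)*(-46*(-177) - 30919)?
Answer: -695791796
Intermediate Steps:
(-9178 + 39726)*(-46*(-177) - 30919) = 30548*(8142 - 30919) = 30548*(-22777) = -695791796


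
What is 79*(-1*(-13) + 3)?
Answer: 1264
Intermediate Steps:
79*(-1*(-13) + 3) = 79*(13 + 3) = 79*16 = 1264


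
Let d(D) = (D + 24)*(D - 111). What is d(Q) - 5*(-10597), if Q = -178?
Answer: 97491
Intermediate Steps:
d(D) = (-111 + D)*(24 + D) (d(D) = (24 + D)*(-111 + D) = (-111 + D)*(24 + D))
d(Q) - 5*(-10597) = (-2664 + (-178)² - 87*(-178)) - 5*(-10597) = (-2664 + 31684 + 15486) - 1*(-52985) = 44506 + 52985 = 97491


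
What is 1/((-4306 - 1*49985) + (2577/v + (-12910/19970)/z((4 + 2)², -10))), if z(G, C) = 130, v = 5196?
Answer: -224822260/12205714933171 ≈ -1.8419e-5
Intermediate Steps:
1/((-4306 - 1*49985) + (2577/v + (-12910/19970)/z((4 + 2)², -10))) = 1/((-4306 - 1*49985) + (2577/5196 - 12910/19970/130)) = 1/((-4306 - 49985) + (2577*(1/5196) - 12910*1/19970*(1/130))) = 1/(-54291 + (859/1732 - 1291/1997*1/130)) = 1/(-54291 + (859/1732 - 1291/259610)) = 1/(-54291 + 110384489/224822260) = 1/(-12205714933171/224822260) = -224822260/12205714933171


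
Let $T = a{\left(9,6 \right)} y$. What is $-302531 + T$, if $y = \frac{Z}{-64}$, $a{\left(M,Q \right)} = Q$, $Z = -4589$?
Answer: $- \frac{9667225}{32} \approx -3.021 \cdot 10^{5}$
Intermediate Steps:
$y = \frac{4589}{64}$ ($y = - \frac{4589}{-64} = \left(-4589\right) \left(- \frac{1}{64}\right) = \frac{4589}{64} \approx 71.703$)
$T = \frac{13767}{32}$ ($T = 6 \cdot \frac{4589}{64} = \frac{13767}{32} \approx 430.22$)
$-302531 + T = -302531 + \frac{13767}{32} = - \frac{9667225}{32}$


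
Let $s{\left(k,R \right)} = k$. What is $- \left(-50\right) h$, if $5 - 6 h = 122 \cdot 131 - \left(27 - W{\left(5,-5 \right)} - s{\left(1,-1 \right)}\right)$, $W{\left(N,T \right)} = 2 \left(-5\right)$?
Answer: $- \frac{398525}{3} \approx -1.3284 \cdot 10^{5}$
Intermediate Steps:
$W{\left(N,T \right)} = -10$
$h = - \frac{15941}{6}$ ($h = \frac{5}{6} - \frac{122 \cdot 131 + \left(\left(1 - 10\right) - 27\right)}{6} = \frac{5}{6} - \frac{15982 - 36}{6} = \frac{5}{6} - \frac{7973}{3} = - \frac{15941}{6} \approx -2656.8$)
$- \left(-50\right) h = - \frac{\left(-50\right) \left(-15941\right)}{6} = \left(-1\right) \frac{398525}{3} = - \frac{398525}{3}$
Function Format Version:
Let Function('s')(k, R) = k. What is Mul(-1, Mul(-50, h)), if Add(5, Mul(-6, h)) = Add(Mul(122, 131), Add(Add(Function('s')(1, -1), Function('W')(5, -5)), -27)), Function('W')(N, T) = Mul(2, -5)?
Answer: Rational(-398525, 3) ≈ -1.3284e+5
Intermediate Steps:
Function('W')(N, T) = -10
h = Rational(-15941, 6) (h = Add(Rational(5, 6), Mul(Rational(-1, 6), Add(Mul(122, 131), Add(Add(1, -10), -27)))) = Add(Rational(5, 6), Mul(Rational(-1, 6), Add(15982, Add(-9, -27)))) = Add(Rational(5, 6), Mul(Rational(-1, 6), Add(15982, -36))) = Add(Rational(5, 6), Mul(Rational(-1, 6), 15946)) = Add(Rational(5, 6), Rational(-7973, 3)) = Rational(-15941, 6) ≈ -2656.8)
Mul(-1, Mul(-50, h)) = Mul(-1, Mul(-50, Rational(-15941, 6))) = Mul(-1, Rational(398525, 3)) = Rational(-398525, 3)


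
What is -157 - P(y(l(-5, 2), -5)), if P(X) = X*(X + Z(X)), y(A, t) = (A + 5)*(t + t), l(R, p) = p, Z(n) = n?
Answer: -9957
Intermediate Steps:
y(A, t) = 2*t*(5 + A) (y(A, t) = (5 + A)*(2*t) = 2*t*(5 + A))
P(X) = 2*X**2 (P(X) = X*(X + X) = X*(2*X) = 2*X**2)
-157 - P(y(l(-5, 2), -5)) = -157 - 2*(2*(-5)*(5 + 2))**2 = -157 - 2*(2*(-5)*7)**2 = -157 - 2*(-70)**2 = -157 - 2*4900 = -157 - 1*9800 = -157 - 9800 = -9957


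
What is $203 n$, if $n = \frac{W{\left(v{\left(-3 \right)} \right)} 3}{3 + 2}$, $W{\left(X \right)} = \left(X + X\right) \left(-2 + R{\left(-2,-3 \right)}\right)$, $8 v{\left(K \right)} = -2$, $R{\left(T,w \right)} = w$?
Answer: $\frac{609}{2} \approx 304.5$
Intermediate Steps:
$v{\left(K \right)} = - \frac{1}{4}$ ($v{\left(K \right)} = \frac{1}{8} \left(-2\right) = - \frac{1}{4}$)
$W{\left(X \right)} = - 10 X$ ($W{\left(X \right)} = \left(X + X\right) \left(-2 - 3\right) = 2 X \left(-5\right) = - 10 X$)
$n = \frac{3}{2}$ ($n = \frac{\left(-10\right) \left(- \frac{1}{4}\right) 3}{3 + 2} = \frac{\frac{5}{2} \cdot 3}{5} = \frac{15}{2} \cdot \frac{1}{5} = \frac{3}{2} \approx 1.5$)
$203 n = 203 \cdot \frac{3}{2} = \frac{609}{2}$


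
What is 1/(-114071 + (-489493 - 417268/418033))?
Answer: -418033/252310086880 ≈ -1.6568e-6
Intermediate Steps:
1/(-114071 + (-489493 - 417268/418033)) = 1/(-114071 - 204624644537/418033) = 1/(-252310086880/418033) = -418033/252310086880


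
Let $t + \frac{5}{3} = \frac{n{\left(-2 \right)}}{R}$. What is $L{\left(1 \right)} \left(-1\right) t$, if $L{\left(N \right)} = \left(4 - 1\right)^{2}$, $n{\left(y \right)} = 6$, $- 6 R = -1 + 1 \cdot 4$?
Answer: $123$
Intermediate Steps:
$R = - \frac{1}{2}$ ($R = - \frac{-1 + 1 \cdot 4}{6} = - \frac{-1 + 4}{6} = \left(- \frac{1}{6}\right) 3 = - \frac{1}{2} \approx -0.5$)
$t = - \frac{41}{3}$ ($t = - \frac{5}{3} + \frac{6}{- \frac{1}{2}} = - \frac{5}{3} + 6 \left(-2\right) = - \frac{5}{3} - 12 = - \frac{41}{3} \approx -13.667$)
$L{\left(N \right)} = 9$ ($L{\left(N \right)} = 3^{2} = 9$)
$L{\left(1 \right)} \left(-1\right) t = 9 \left(-1\right) \left(- \frac{41}{3}\right) = \left(-9\right) \left(- \frac{41}{3}\right) = 123$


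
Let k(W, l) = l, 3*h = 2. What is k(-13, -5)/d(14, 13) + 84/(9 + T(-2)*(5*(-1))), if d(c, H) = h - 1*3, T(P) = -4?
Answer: 1023/203 ≈ 5.0394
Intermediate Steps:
h = 2/3 (h = (1/3)*2 = 2/3 ≈ 0.66667)
d(c, H) = -7/3 (d(c, H) = 2/3 - 1*3 = 2/3 - 3 = -7/3)
k(-13, -5)/d(14, 13) + 84/(9 + T(-2)*(5*(-1))) = -5/(-7/3) + 84/(9 - 20*(-1)) = -5*(-3/7) + 84/(9 - 4*(-5)) = 15/7 + 84/(9 + 20) = 15/7 + 84/29 = 1023/203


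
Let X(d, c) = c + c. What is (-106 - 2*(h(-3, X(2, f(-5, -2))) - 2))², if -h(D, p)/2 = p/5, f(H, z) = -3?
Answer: 285156/25 ≈ 11406.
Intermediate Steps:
X(d, c) = 2*c
h(D, p) = -2*p/5
(-106 - 2*(h(-3, X(2, f(-5, -2))) - 2))² = (-106 - 2*(-4*(-3)/5 - 2))² = (-106 - 2*(-⅖*(-6) - 2))² = (-106 - 2*(12/5 - 2))² = (-106 - 2*⅖)² = (-106 - ⅘)² = (-534/5)² = 285156/25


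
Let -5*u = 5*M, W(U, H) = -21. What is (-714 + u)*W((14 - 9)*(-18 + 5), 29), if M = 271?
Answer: 20685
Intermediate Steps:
u = -271 ≈ -271.00
(-714 + u)*W((14 - 9)*(-18 + 5), 29) = (-714 - 271)*(-21) = -985*(-21) = 20685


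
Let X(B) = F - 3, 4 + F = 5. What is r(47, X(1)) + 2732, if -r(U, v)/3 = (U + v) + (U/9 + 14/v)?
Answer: 7807/3 ≈ 2602.3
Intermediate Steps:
F = 1 (F = -4 + 5 = 1)
X(B) = -2 (X(B) = 1 - 3 = -2)
r(U, v) = -42/v - 3*v - 10*U/3 (r(U, v) = -3*((U + v) + (U/9 + 14/v)) = -3*((U + v) + (14/v + U/9)) = -3*(v + 14/v + 10*U/9) = -42/v - 3*v - 10*U/3)
r(47, X(1)) + 2732 = (-42/(-2) - 3*(-2) - 10/3*47) + 2732 = (-42*(-½) + 6 - 470/3) + 2732 = (21 + 6 - 470/3) + 2732 = -389/3 + 2732 = 7807/3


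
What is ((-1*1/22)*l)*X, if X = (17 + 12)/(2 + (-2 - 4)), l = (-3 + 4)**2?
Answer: 29/88 ≈ 0.32955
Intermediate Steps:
l = 1 (l = 1**2 = 1)
X = -29/4 (X = 29/(2 - 6) = 29/(-4) = 29*(-1/4) = -29/4 ≈ -7.2500)
((-1*1/22)*l)*X = ((-1*1/22)*1)*(-29/4) = (-1*1/22*1)*(-29/4) = -1/22*1*(-29/4) = -1/22*(-29/4) = 29/88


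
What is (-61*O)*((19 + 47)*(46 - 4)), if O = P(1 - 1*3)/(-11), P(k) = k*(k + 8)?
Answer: -184464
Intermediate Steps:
P(k) = k*(8 + k)
O = 12/11 (O = ((1 - 1*3)*(8 + (1 - 1*3)))/(-11) = ((1 - 3)*(8 + (1 - 3)))*(-1/11) = -2*(8 - 2)*(-1/11) = -2*6*(-1/11) = -12*(-1/11) = 12/11 ≈ 1.0909)
(-61*O)*((19 + 47)*(46 - 4)) = (-61*12/11)*((19 + 47)*(46 - 4)) = -4392*42 = -732/11*2772 = -184464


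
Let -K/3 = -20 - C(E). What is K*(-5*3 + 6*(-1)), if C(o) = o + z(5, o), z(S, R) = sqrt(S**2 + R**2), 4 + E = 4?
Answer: -1575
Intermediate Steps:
E = 0 (E = -4 + 4 = 0)
z(S, R) = sqrt(R**2 + S**2)
C(o) = o + sqrt(25 + o**2) (C(o) = o + sqrt(o**2 + 5**2) = o + sqrt(o**2 + 25) = o + sqrt(25 + o**2))
K = 75 (K = -3*(-20 - (0 + sqrt(25 + 0**2))) = -3*(-20 - (0 + sqrt(25 + 0))) = -3*(-20 - (0 + sqrt(25))) = -3*(-20 - (0 + 5)) = -3*(-20 - 1*5) = -3*(-20 - 5) = -3*(-25) = 75)
K*(-5*3 + 6*(-1)) = 75*(-5*3 + 6*(-1)) = 75*(-15 - 6) = 75*(-21) = -1575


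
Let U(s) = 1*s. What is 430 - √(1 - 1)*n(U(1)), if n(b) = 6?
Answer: 430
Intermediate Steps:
U(s) = s
430 - √(1 - 1)*n(U(1)) = 430 - √(1 - 1)*6 = 430 - √0*6 = 430 - 0*6 = 430 - 1*0 = 430 + 0 = 430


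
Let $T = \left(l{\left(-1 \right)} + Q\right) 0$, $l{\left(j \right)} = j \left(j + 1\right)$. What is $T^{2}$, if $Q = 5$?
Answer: $0$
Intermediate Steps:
$l{\left(j \right)} = j \left(1 + j\right)$
$T = 0$ ($T = \left(- (1 - 1) + 5\right) 0 = \left(\left(-1\right) 0 + 5\right) 0 = \left(0 + 5\right) 0 = 5 \cdot 0 = 0$)
$T^{2} = 0^{2} = 0$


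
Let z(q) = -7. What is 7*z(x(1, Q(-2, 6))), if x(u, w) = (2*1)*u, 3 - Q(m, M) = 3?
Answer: -49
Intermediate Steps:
Q(m, M) = 0 (Q(m, M) = 3 - 1*3 = 3 - 3 = 0)
x(u, w) = 2*u
7*z(x(1, Q(-2, 6))) = 7*(-7) = -49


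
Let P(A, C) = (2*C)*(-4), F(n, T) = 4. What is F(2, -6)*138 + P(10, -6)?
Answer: 600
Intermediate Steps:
P(A, C) = -8*C
F(2, -6)*138 + P(10, -6) = 4*138 - 8*(-6) = 552 + 48 = 600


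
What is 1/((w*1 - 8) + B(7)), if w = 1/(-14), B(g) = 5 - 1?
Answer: -14/57 ≈ -0.24561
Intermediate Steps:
B(g) = 4
w = -1/14 ≈ -0.071429
1/((w*1 - 8) + B(7)) = 1/((-1/14*1 - 8) + 4) = 1/((-1/14 - 8) + 4) = 1/(-113/14 + 4) = 1/(-57/14) = -14/57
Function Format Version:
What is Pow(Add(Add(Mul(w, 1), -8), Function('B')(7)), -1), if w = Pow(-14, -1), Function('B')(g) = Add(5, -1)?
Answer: Rational(-14, 57) ≈ -0.24561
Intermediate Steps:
Function('B')(g) = 4
w = Rational(-1, 14) ≈ -0.071429
Pow(Add(Add(Mul(w, 1), -8), Function('B')(7)), -1) = Pow(Add(Add(Mul(Rational(-1, 14), 1), -8), 4), -1) = Pow(Add(Add(Rational(-1, 14), -8), 4), -1) = Pow(Add(Rational(-113, 14), 4), -1) = Pow(Rational(-57, 14), -1) = Rational(-14, 57)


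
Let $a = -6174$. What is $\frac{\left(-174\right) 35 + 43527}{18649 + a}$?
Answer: $\frac{37437}{12475} \approx 3.001$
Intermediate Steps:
$\frac{\left(-174\right) 35 + 43527}{18649 + a} = \frac{\left(-174\right) 35 + 43527}{18649 - 6174} = \frac{-6090 + 43527}{12475} = 37437 \cdot \frac{1}{12475} = \frac{37437}{12475}$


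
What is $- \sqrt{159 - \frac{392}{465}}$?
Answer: $- \frac{\sqrt{34197495}}{465} \approx -12.576$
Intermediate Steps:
$- \sqrt{159 - \frac{392}{465}} = - \sqrt{\frac{73543}{465}} = - \frac{\sqrt{34197495}}{465}$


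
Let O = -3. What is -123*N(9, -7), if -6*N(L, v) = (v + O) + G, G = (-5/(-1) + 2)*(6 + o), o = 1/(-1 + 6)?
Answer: 6847/10 ≈ 684.70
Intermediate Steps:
o = 1/5 ≈ 0.20000
G = 217/5 (G = (-5/(-1) + 2)*(6 + 1/5) = (-5*(-1) + 2)*(31/5) = (5 + 2)*(31/5) = 7*(31/5) = 217/5 ≈ 43.400)
N(L, v) = -101/15 - v/6 (N(L, v) = -((v - 3) + 217/5)/6 = -((-3 + v) + 217/5)/6 = -(202/5 + v)/6 = -101/15 - v/6)
-123*N(9, -7) = -123*(-101/15 - 1/6*(-7)) = -123*(-101/15 + 7/6) = -123*(-167/30) = 6847/10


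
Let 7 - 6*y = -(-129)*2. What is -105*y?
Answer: 8785/2 ≈ 4392.5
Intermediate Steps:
y = -251/6 (y = 7/6 - (-43)*(-3*2)/6 = 7/6 - (-43)*(-6)/6 = 7/6 - ⅙*258 = 7/6 - 43 = -251/6 ≈ -41.833)
-105*y = -105*(-251/6) = 8785/2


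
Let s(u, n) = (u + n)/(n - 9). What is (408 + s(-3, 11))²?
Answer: 169744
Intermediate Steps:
s(u, n) = (n + u)/(-9 + n)
(408 + s(-3, 11))² = (408 + (11 - 3)/(-9 + 11))² = (408 + 8/2)² = (408 + (½)*8)² = (408 + 4)² = 412² = 169744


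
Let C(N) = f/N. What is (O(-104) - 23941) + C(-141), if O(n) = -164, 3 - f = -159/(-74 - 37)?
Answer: -125755843/5217 ≈ -24105.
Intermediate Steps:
f = 58/37 (f = 3 - (-159)/(-74 - 37) = 3 - (-159)/(-111) = 3 - (-159)*(-1)/111 = 3 - 1*53/37 = 3 - 53/37 = 58/37 ≈ 1.5676)
C(N) = 58/(37*N)
(O(-104) - 23941) + C(-141) = (-164 - 23941) + (58/37)/(-141) = -24105 + (58/37)*(-1/141) = -24105 - 58/5217 = -125755843/5217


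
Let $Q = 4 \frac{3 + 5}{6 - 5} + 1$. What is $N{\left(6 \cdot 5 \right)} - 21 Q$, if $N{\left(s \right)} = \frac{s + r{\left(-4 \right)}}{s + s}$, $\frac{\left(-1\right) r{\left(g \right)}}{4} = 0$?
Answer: $- \frac{1385}{2} \approx -692.5$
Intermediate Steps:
$r{\left(g \right)} = 0$ ($r{\left(g \right)} = \left(-4\right) 0 = 0$)
$Q = 33$ ($Q = 4 \cdot \frac{8}{1} + 1 = 4 \cdot 8 \cdot 1 + 1 = 4 \cdot 8 + 1 = 32 + 1 = 33$)
$N{\left(s \right)} = \frac{1}{2}$ ($N{\left(s \right)} = \frac{s + 0}{s + s} = \frac{s}{2 s} = s \frac{1}{2 s} = \frac{1}{2}$)
$N{\left(6 \cdot 5 \right)} - 21 Q = \frac{1}{2} - 693 = - \frac{1385}{2}$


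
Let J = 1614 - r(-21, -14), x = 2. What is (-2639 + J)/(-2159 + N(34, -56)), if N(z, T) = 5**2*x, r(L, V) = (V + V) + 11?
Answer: 336/703 ≈ 0.47795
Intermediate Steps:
r(L, V) = 11 + 2*V (r(L, V) = 2*V + 11 = 11 + 2*V)
N(z, T) = 50 (N(z, T) = 5**2*2 = 25*2 = 50)
J = 1631 (J = 1614 - (11 + 2*(-14)) = 1614 - (11 - 28) = 1614 - 1*(-17) = 1614 + 17 = 1631)
(-2639 + J)/(-2159 + N(34, -56)) = (-2639 + 1631)/(-2159 + 50) = -1008/(-2109) = -1008*(-1/2109) = 336/703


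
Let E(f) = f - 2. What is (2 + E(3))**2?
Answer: 9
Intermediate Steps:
E(f) = -2 + f
(2 + E(3))**2 = (2 + (-2 + 3))**2 = (2 + 1)**2 = 3**2 = 9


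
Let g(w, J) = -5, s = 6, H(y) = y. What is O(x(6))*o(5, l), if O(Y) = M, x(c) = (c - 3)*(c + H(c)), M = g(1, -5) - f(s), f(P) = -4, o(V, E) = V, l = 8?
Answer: -5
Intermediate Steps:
M = -1 (M = -5 - 1*(-4) = -5 + 4 = -1)
x(c) = 2*c*(-3 + c) (x(c) = (c - 3)*(c + c) = (-3 + c)*(2*c) = 2*c*(-3 + c))
O(Y) = -1
O(x(6))*o(5, l) = -1*5 = -5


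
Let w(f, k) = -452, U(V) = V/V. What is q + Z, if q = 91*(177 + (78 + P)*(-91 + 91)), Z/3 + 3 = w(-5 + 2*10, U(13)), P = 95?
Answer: 14742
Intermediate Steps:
U(V) = 1
Z = -1365 (Z = -9 + 3*(-452) = -9 - 1356 = -1365)
q = 16107 (q = 91*(177 + (78 + 95)*(-91 + 91)) = 91*(177 + 173*0) = 91*(177 + 0) = 91*177 = 16107)
q + Z = 16107 - 1365 = 14742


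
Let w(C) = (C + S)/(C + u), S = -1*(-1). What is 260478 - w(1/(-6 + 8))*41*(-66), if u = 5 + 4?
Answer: 4957200/19 ≈ 2.6091e+5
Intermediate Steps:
u = 9
S = 1
w(C) = (1 + C)/(9 + C) (w(C) = (C + 1)/(C + 9) = (1 + C)/(9 + C))
260478 - w(1/(-6 + 8))*41*(-66) = 260478 - ((1 + 1/(-6 + 8))/(9 + 1/(-6 + 8)))*41*(-66) = 260478 - ((1 + 1/2)/(9 + 1/2))*41*(-66) = 260478 - ((1 + ½)/(9 + ½))*41*(-66) = 260478 - ((3/2)/(19/2))*41*(-66) = 260478 - ((2/19)*(3/2))*41*(-66) = 260478 - (3/19)*41*(-66) = 260478 - 123*(-66)/19 = 260478 - 1*(-8118/19) = 260478 + 8118/19 = 4957200/19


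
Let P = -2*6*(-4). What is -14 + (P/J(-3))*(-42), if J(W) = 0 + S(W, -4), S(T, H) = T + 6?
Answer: -686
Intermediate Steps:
S(T, H) = 6 + T
J(W) = 6 + W (J(W) = 0 + (6 + W) = 6 + W)
P = 48 (P = -12*(-4) = 48)
-14 + (P/J(-3))*(-42) = -14 + (48/(6 - 3))*(-42) = -14 + (48/3)*(-42) = -14 + (48*(⅓))*(-42) = -14 + 16*(-42) = -14 - 672 = -686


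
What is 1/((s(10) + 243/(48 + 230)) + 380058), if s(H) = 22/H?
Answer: 1390/528284893 ≈ 2.6312e-6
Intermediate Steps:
1/((s(10) + 243/(48 + 230)) + 380058) = 1/((22/10 + 243/(48 + 230)) + 380058) = 1/((22*(1/10) + 243/278) + 380058) = 1/((11/5 + 243*(1/278)) + 380058) = 1/((11/5 + 243/278) + 380058) = 1/(4273/1390 + 380058) = 1/(528284893/1390) = 1390/528284893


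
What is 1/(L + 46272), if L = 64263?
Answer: 1/110535 ≈ 9.0469e-6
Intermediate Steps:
1/(L + 46272) = 1/(64263 + 46272) = 1/110535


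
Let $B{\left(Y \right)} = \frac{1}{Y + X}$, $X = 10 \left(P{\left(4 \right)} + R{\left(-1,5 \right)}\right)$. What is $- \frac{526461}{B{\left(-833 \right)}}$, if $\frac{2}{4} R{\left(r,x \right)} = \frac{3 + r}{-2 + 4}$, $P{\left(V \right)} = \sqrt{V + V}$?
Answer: $428012793 - 10529220 \sqrt{2} \approx 4.1312 \cdot 10^{8}$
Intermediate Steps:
$P{\left(V \right)} = \sqrt{2} \sqrt{V}$ ($P{\left(V \right)} = \sqrt{2 V} = \sqrt{2} \sqrt{V}$)
$R{\left(r,x \right)} = 3 + r$ ($R{\left(r,x \right)} = 2 \frac{3 + r}{-2 + 4} = 2 \frac{3 + r}{2} = 2 \left(3 + r\right) \frac{1}{2} = 2 \left(\frac{3}{2} + \frac{r}{2}\right) = 3 + r$)
$X = 20 + 20 \sqrt{2}$ ($X = 10 \left(\sqrt{2} \sqrt{4} + \left(3 - 1\right)\right) = 10 \left(\sqrt{2} \cdot 2 + 2\right) = 10 \left(2 \sqrt{2} + 2\right) = 10 \left(2 + 2 \sqrt{2}\right) = 20 + 20 \sqrt{2} \approx 48.284$)
$B{\left(Y \right)} = \frac{1}{20 + Y + 20 \sqrt{2}}$ ($B{\left(Y \right)} = \frac{1}{Y + \left(20 + 20 \sqrt{2}\right)} = \frac{1}{20 + Y + 20 \sqrt{2}}$)
$- \frac{526461}{B{\left(-833 \right)}} = - \frac{526461}{\frac{1}{20 - 833 + 20 \sqrt{2}}} = - \frac{526461}{\frac{1}{-813 + 20 \sqrt{2}}} = - 526461 \left(-813 + 20 \sqrt{2}\right) = 428012793 - 10529220 \sqrt{2}$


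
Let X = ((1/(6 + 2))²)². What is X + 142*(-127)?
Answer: -73867263/4096 ≈ -18034.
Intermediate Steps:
X = 1/4096 (X = ((1/8)²)² = ((⅛)²)² = (1/64)² = 1/4096 ≈ 0.00024414)
X + 142*(-127) = 1/4096 + 142*(-127) = 1/4096 - 18034 = -73867263/4096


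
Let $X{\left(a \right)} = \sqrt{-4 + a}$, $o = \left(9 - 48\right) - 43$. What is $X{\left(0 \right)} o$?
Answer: $- 164 i \approx - 164.0 i$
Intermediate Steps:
$o = -82$ ($o = -39 - 43 = -82$)
$X{\left(0 \right)} o = \sqrt{-4 + 0} \left(-82\right) = \sqrt{-4} \left(-82\right) = 2 i \left(-82\right) = - 164 i$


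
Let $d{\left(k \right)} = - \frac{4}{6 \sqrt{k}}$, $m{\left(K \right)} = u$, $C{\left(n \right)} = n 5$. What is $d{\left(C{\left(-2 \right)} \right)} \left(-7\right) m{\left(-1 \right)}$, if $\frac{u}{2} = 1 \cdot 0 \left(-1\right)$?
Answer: $0$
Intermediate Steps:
$C{\left(n \right)} = 5 n$
$u = 0$ ($u = 2 \cdot 1 \cdot 0 \left(-1\right) = 2 \cdot 0 \left(-1\right) = 2 \cdot 0 = 0$)
$m{\left(K \right)} = 0$
$d{\left(k \right)} = - \frac{2}{3 \sqrt{k}}$ ($d{\left(k \right)} = - 4 \frac{1}{6 \sqrt{k}} = - \frac{2}{3 \sqrt{k}}$)
$d{\left(C{\left(-2 \right)} \right)} \left(-7\right) m{\left(-1 \right)} = - \frac{2}{3 i \sqrt{10}} \left(-7\right) 0 = - \frac{2 \left(- \frac{i \sqrt{10}}{10}\right)}{3} \left(-7\right) 0 = \frac{i \sqrt{10}}{15} \left(-7\right) 0 = - \frac{7 i \sqrt{10}}{15} \cdot 0 = 0$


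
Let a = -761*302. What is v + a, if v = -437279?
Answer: -667101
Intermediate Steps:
a = -229822
v + a = -437279 - 229822 = -667101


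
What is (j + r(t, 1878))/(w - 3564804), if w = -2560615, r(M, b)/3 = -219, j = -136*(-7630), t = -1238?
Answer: -1037023/6125419 ≈ -0.16930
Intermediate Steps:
j = 1037680
r(M, b) = -657 (r(M, b) = 3*(-219) = -657)
(j + r(t, 1878))/(w - 3564804) = (1037680 - 657)/(-2560615 - 3564804) = 1037023/(-6125419) = 1037023*(-1/6125419) = -1037023/6125419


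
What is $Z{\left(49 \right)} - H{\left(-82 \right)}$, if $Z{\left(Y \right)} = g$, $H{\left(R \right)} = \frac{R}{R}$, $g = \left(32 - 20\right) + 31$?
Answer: $42$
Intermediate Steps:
$g = 43$ ($g = 12 + 31 = 43$)
$H{\left(R \right)} = 1$
$Z{\left(Y \right)} = 43$
$Z{\left(49 \right)} - H{\left(-82 \right)} = 43 - 1 = 42$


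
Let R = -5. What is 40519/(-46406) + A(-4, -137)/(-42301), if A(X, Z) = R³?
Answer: -1708193469/1963020206 ≈ -0.87019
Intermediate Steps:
A(X, Z) = -125 (A(X, Z) = (-5)³ = -125)
40519/(-46406) + A(-4, -137)/(-42301) = 40519/(-46406) - 125/(-42301) = 40519*(-1/46406) - 125*(-1/42301) = -40519/46406 + 125/42301 = -1708193469/1963020206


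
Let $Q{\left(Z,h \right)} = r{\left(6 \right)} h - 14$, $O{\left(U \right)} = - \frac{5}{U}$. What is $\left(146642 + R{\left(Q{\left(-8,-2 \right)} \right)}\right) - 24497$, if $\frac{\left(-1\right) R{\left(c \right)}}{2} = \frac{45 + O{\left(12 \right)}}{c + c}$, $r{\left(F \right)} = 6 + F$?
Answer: $\frac{55698655}{456} \approx 1.2215 \cdot 10^{5}$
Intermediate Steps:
$Q{\left(Z,h \right)} = -14 + 12 h$ ($Q{\left(Z,h \right)} = \left(6 + 6\right) h - 14 = 12 h - 14 = -14 + 12 h$)
$R{\left(c \right)} = - \frac{535}{12 c}$ ($R{\left(c \right)} = - 2 \frac{45 - \frac{5}{12}}{c + c} = - 2 \frac{45 - \frac{5}{12}}{2 c} = - 2 \left(45 - \frac{5}{12}\right) \frac{1}{2 c} = - 2 \frac{535 \frac{1}{2 c}}{12} = - 2 \frac{535}{24 c} = - \frac{535}{12 c}$)
$\left(146642 + R{\left(Q{\left(-8,-2 \right)} \right)}\right) - 24497 = \left(146642 - \frac{535}{12 \left(-14 + 12 \left(-2\right)\right)}\right) - 24497 = \left(146642 - \frac{535}{12 \left(-14 - 24\right)}\right) - 24497 = \left(146642 - \frac{535}{12 \left(-38\right)}\right) - 24497 = \left(146642 - - \frac{535}{456}\right) - 24497 = \left(146642 + \frac{535}{456}\right) - 24497 = \frac{66869287}{456} - 24497 = \frac{55698655}{456}$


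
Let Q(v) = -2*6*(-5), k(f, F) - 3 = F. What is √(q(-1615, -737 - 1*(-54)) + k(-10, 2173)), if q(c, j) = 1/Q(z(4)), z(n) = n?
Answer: √1958415/30 ≈ 46.648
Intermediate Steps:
k(f, F) = 3 + F
Q(v) = 60 (Q(v) = -12*(-5) = 60)
q(c, j) = 1/60
√(q(-1615, -737 - 1*(-54)) + k(-10, 2173)) = √(1/60 + (3 + 2173)) = √(1/60 + 2176) = √(130561/60) = √1958415/30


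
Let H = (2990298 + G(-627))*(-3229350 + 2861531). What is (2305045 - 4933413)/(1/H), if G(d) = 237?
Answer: 2891140649855904720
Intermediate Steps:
H = -1099975593165 (H = (2990298 + 237)*(-3229350 + 2861531) = 2990535*(-367819) = -1099975593165)
(2305045 - 4933413)/(1/H) = (2305045 - 4933413)/(1/(-1099975593165)) = -2628368/(-1/1099975593165) = -2628368*(-1099975593165) = 2891140649855904720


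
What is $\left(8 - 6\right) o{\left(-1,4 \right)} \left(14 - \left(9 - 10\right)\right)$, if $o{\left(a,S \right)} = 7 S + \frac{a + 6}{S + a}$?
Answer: $890$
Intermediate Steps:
$o{\left(a,S \right)} = 7 S + \frac{6 + a}{S + a}$
$\left(8 - 6\right) o{\left(-1,4 \right)} \left(14 - \left(9 - 10\right)\right) = \left(8 - 6\right) \frac{6 - 1 + 7 \cdot 4^{2} + 7 \cdot 4 \left(-1\right)}{4 - 1} \left(14 - \left(9 - 10\right)\right) = \left(8 - 6\right) \frac{6 - 1 + 7 \cdot 16 - 28}{3} \left(14 - \left(9 - 10\right)\right) = 2 \frac{6 - 1 + 112 - 28}{3} \left(14 - -1\right) = 2 \cdot \frac{1}{3} \cdot 89 \left(14 + 1\right) = 2 \cdot \frac{89}{3} \cdot 15 = \frac{178}{3} \cdot 15 = 890$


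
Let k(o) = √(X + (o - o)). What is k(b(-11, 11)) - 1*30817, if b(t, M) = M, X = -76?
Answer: -30817 + 2*I*√19 ≈ -30817.0 + 8.7178*I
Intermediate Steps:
k(o) = 2*I*√19 (k(o) = √(-76 + (o - o)) = √(-76 + 0) = √(-76) = 2*I*√19)
k(b(-11, 11)) - 1*30817 = 2*I*√19 - 1*30817 = 2*I*√19 - 30817 = -30817 + 2*I*√19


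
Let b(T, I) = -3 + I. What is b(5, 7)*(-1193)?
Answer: -4772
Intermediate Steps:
b(5, 7)*(-1193) = (-3 + 7)*(-1193) = 4*(-1193) = -4772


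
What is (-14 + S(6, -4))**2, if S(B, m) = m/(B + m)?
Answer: 256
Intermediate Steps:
(-14 + S(6, -4))**2 = (-14 - 4/(6 - 4))**2 = (-14 - 4/2)**2 = (-14 - 4*1/2)**2 = (-14 - 2)**2 = (-16)**2 = 256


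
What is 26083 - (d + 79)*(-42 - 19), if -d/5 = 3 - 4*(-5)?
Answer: 23887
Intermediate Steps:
d = -115 (d = -5*(3 - 4*(-5)) = -5*(3 + 20) = -5*23 = -115)
26083 - (d + 79)*(-42 - 19) = 26083 - (-115 + 79)*(-42 - 19) = 26083 - (-36)*(-61) = 26083 - 1*2196 = 26083 - 2196 = 23887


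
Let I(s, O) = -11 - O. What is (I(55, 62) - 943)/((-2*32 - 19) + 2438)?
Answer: -1016/2355 ≈ -0.43142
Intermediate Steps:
(I(55, 62) - 943)/((-2*32 - 19) + 2438) = ((-11 - 1*62) - 943)/((-2*32 - 19) + 2438) = ((-11 - 62) - 943)/((-64 - 19) + 2438) = (-73 - 943)/(-83 + 2438) = -1016/2355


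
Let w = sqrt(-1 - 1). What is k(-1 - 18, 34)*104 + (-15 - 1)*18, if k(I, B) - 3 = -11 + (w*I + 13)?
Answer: 232 - 1976*I*sqrt(2) ≈ 232.0 - 2794.5*I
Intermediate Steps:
w = I*sqrt(2) (w = sqrt(-2) = I*sqrt(2) ≈ 1.4142*I)
k(I, B) = 5 + I*I*sqrt(2) (k(I, B) = 3 + (-11 + ((I*sqrt(2))*I + 13)) = 3 + (-11 + (I*I*sqrt(2) + 13)) = 3 + (-11 + (13 + I*I*sqrt(2))) = 3 + (2 + I*I*sqrt(2)) = 5 + I*I*sqrt(2))
k(-1 - 18, 34)*104 + (-15 - 1)*18 = (5 + I*(-1 - 18)*sqrt(2))*104 + (-15 - 1)*18 = (5 + I*(-19)*sqrt(2))*104 - 16*18 = (5 - 19*I*sqrt(2))*104 - 288 = (520 - 1976*I*sqrt(2)) - 288 = 232 - 1976*I*sqrt(2)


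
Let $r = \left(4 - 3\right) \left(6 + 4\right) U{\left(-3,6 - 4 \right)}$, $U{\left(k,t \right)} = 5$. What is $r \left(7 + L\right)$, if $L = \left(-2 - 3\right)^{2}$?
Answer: $1600$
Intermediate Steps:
$L = 25$ ($L = \left(-5\right)^{2} = 25$)
$r = 50$ ($r = \left(4 - 3\right) \left(6 + 4\right) 5 = 1 \cdot 10 \cdot 5 = 10 \cdot 5 = 50$)
$r \left(7 + L\right) = 50 \left(7 + 25\right) = 50 \cdot 32 = 1600$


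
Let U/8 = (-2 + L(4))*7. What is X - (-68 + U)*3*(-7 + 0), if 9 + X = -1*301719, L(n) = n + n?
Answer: -296100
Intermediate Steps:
L(n) = 2*n
U = 336 (U = 8*((-2 + 2*4)*7) = 8*((-2 + 8)*7) = 8*(6*7) = 8*42 = 336)
X = -301728 (X = -9 - 1*301719 = -9 - 301719 = -301728)
X - (-68 + U)*3*(-7 + 0) = -301728 - (-68 + 336)*3*(-7 + 0) = -301728 - 268*3*(-7) = -301728 - 268*(-21) = -301728 - 1*(-5628) = -301728 + 5628 = -296100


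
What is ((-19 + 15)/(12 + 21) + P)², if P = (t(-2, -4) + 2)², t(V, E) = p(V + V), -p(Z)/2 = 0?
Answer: 16384/1089 ≈ 15.045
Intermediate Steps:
p(Z) = 0 (p(Z) = -2*0 = 0)
t(V, E) = 0
P = 4 (P = (0 + 2)² = 2² = 4)
((-19 + 15)/(12 + 21) + P)² = ((-19 + 15)/(12 + 21) + 4)² = (-4/33 + 4)² = (128/33)² = 16384/1089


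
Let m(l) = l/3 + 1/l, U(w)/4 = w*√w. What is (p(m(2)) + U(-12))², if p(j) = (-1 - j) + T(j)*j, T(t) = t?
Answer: -35830967/1296 + 464*I*√3/3 ≈ -27647.0 + 267.89*I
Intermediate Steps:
U(w) = 4*w^(3/2) (U(w) = 4*(w*√w) = 4*w^(3/2))
m(l) = 1/l + l/3 (m(l) = l*(⅓) + 1/l = l/3 + 1/l = 1/l + l/3)
p(j) = -1 + j² - j (p(j) = (-1 - j) + j*j = (-1 - j) + j² = -1 + j² - j)
(p(m(2)) + U(-12))² = ((-1 + (1/2 + (⅓)*2)² - (1/2 + (⅓)*2)) + 4*(-12)^(3/2))² = ((-1 + (½ + ⅔)² - (½ + ⅔)) + 4*(-24*I*√3))² = ((-1 + (7/6)² - 1*7/6) - 96*I*√3)² = ((-1 + 49/36 - 7/6) - 96*I*√3)² = (-29/36 - 96*I*√3)²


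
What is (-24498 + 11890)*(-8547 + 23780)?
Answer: -192057664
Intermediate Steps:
(-24498 + 11890)*(-8547 + 23780) = -12608*15233 = -192057664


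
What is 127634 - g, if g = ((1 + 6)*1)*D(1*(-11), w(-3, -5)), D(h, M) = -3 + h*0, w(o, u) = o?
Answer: 127655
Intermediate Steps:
D(h, M) = -3 (D(h, M) = -3 + 0 = -3)
g = -21 (g = ((1 + 6)*1)*(-3) = (7*1)*(-3) = 7*(-3) = -21)
127634 - g = 127634 - 1*(-21) = 127634 + 21 = 127655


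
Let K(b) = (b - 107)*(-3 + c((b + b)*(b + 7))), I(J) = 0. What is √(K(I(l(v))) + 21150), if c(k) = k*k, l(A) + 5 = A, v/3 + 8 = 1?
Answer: √21471 ≈ 146.53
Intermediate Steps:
v = -21 (v = -24 + 3*1 = -24 + 3 = -21)
l(A) = -5 + A
c(k) = k²
K(b) = (-107 + b)*(-3 + 4*b²*(7 + b)²) (K(b) = (b - 107)*(-3 + ((b + b)*(b + 7))²) = (-107 + b)*(-3 + ((2*b)*(7 + b))²) = (-107 + b)*(-3 + (2*b*(7 + b))²) = (-107 + b)*(-3 + 4*b²*(7 + b)²))
√(K(I(l(v))) + 21150) = √((321 - 3*0 - 428*0²*(7 + 0)² + 4*0³*(7 + 0)²) + 21150) = √((321 + 0 - 428*0*7² + 4*0*7²) + 21150) = √((321 + 0 - 428*0*49 + 4*0*49) + 21150) = √((321 + 0 + 0 + 0) + 21150) = √(321 + 21150) = √21471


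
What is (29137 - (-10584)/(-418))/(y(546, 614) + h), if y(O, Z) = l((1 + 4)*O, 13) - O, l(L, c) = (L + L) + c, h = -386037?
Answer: -6084341/79651990 ≈ -0.076387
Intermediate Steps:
l(L, c) = c + 2*L (l(L, c) = 2*L + c = c + 2*L)
y(O, Z) = 13 + 9*O (y(O, Z) = (13 + 2*((1 + 4)*O)) - O = (13 + 2*(5*O)) - O = (13 + 10*O) - O = 13 + 9*O)
(29137 - (-10584)/(-418))/(y(546, 614) + h) = (29137 - (-10584)/(-418))/((13 + 9*546) - 386037) = (29137 - (-10584)*(-1)/418)/((13 + 4914) - 386037) = (29137 - 168*63/418)/(4927 - 386037) = (29137 - 5292/209)/(-381110) = (6084341/209)*(-1/381110) = -6084341/79651990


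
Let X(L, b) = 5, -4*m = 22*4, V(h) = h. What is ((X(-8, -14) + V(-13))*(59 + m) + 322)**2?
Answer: 676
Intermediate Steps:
m = -22 (m = -11*4/2 = -1/4*88 = -22)
((X(-8, -14) + V(-13))*(59 + m) + 322)**2 = ((5 - 13)*(59 - 22) + 322)**2 = (-8*37 + 322)**2 = (-296 + 322)**2 = 26**2 = 676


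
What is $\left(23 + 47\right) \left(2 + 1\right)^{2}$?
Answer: $630$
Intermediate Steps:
$\left(23 + 47\right) \left(2 + 1\right)^{2} = 70 \cdot 3^{2} = 70 \cdot 9 = 630$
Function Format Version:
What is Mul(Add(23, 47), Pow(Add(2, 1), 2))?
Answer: 630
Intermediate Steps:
Mul(Add(23, 47), Pow(Add(2, 1), 2)) = Mul(70, Pow(3, 2)) = Mul(70, 9) = 630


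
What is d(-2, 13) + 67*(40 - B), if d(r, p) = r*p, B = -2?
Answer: 2788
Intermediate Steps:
d(r, p) = p*r
d(-2, 13) + 67*(40 - B) = 13*(-2) + 67*(40 - 1*(-2)) = -26 + 67*(40 + 2) = -26 + 67*42 = -26 + 2814 = 2788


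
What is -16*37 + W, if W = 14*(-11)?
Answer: -746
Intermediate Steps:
W = -154
-16*37 + W = -16*37 - 154 = -592 - 154 = -746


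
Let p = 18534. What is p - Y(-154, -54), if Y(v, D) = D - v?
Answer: 18434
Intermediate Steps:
p - Y(-154, -54) = 18534 - (-54 - 1*(-154)) = 18534 - (-54 + 154) = 18534 - 1*100 = 18534 - 100 = 18434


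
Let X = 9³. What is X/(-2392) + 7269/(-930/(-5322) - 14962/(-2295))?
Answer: 35385085236069/32595829448 ≈ 1085.6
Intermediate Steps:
X = 729
X/(-2392) + 7269/(-930/(-5322) - 14962/(-2295)) = 729/(-2392) + 7269/(-930/(-5322) - 14962/(-2295)) = 729*(-1/2392) + 7269/(-930*(-1/5322) - 14962*(-1/2295)) = -729/2392 + 7269/(155/887 + 14962/2295) = -729/2392 + 7269/(13627019/2035665) = -729/2392 + 7269*(2035665/13627019) = -729/2392 + 14797248885/13627019 = 35385085236069/32595829448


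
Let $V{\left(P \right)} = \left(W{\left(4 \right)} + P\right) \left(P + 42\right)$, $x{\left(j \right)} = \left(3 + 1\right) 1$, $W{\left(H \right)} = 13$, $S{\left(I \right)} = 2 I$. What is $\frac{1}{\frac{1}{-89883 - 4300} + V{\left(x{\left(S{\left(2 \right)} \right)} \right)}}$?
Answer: $\frac{94183}{73651105} \approx 0.0012788$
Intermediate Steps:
$x{\left(j \right)} = 4$ ($x{\left(j \right)} = 4 \cdot 1 = 4$)
$V{\left(P \right)} = \left(13 + P\right) \left(42 + P\right)$ ($V{\left(P \right)} = \left(13 + P\right) \left(P + 42\right) = \left(13 + P\right) \left(42 + P\right)$)
$\frac{1}{\frac{1}{-89883 - 4300} + V{\left(x{\left(S{\left(2 \right)} \right)} \right)}} = \frac{1}{\frac{1}{-89883 - 4300} + \left(546 + 4^{2} + 55 \cdot 4\right)} = \frac{1}{\frac{1}{-94183} + \left(546 + 16 + 220\right)} = \frac{1}{- \frac{1}{94183} + 782} = \frac{1}{\frac{73651105}{94183}} = \frac{94183}{73651105}$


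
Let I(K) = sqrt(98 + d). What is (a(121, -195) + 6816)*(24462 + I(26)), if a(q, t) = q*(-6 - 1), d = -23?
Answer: 146013678 + 29845*sqrt(3) ≈ 1.4607e+8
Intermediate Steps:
a(q, t) = -7*q (a(q, t) = q*(-7) = -7*q)
I(K) = 5*sqrt(3) (I(K) = sqrt(98 - 23) = sqrt(75) = 5*sqrt(3))
(a(121, -195) + 6816)*(24462 + I(26)) = (-7*121 + 6816)*(24462 + 5*sqrt(3)) = (-847 + 6816)*(24462 + 5*sqrt(3)) = 5969*(24462 + 5*sqrt(3)) = 146013678 + 29845*sqrt(3)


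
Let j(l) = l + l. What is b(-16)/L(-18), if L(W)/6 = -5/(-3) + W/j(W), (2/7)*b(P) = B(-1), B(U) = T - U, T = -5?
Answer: -14/13 ≈ -1.0769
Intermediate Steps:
j(l) = 2*l
B(U) = -5 - U
b(P) = -14 (b(P) = 7*(-5 - 1*(-1))/2 = 7*(-5 + 1)/2 = (7/2)*(-4) = -14)
L(W) = 13 (L(W) = 6*(-5/(-3) + W/((2*W))) = 6*(-5*(-⅓) + W*(1/(2*W))) = 6*(5/3 + ½) = 6*(13/6) = 13)
b(-16)/L(-18) = -14/13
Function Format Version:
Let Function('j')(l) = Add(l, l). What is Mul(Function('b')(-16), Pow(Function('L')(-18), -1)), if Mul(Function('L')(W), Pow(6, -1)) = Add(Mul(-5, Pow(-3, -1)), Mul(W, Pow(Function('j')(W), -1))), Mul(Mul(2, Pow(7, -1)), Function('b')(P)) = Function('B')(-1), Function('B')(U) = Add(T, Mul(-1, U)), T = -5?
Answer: Rational(-14, 13) ≈ -1.0769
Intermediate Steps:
Function('j')(l) = Mul(2, l)
Function('B')(U) = Add(-5, Mul(-1, U))
Function('b')(P) = -14 (Function('b')(P) = Mul(Rational(7, 2), Add(-5, Mul(-1, -1))) = Mul(Rational(7, 2), Add(-5, 1)) = Mul(Rational(7, 2), -4) = -14)
Function('L')(W) = 13 (Function('L')(W) = Mul(6, Add(Mul(-5, Pow(-3, -1)), Mul(W, Pow(Mul(2, W), -1)))) = Mul(6, Add(Mul(-5, Rational(-1, 3)), Mul(W, Mul(Rational(1, 2), Pow(W, -1))))) = Mul(6, Add(Rational(5, 3), Rational(1, 2))) = Mul(6, Rational(13, 6)) = 13)
Mul(Function('b')(-16), Pow(Function('L')(-18), -1)) = Mul(-14, Pow(13, -1)) = Mul(-14, Rational(1, 13)) = Rational(-14, 13)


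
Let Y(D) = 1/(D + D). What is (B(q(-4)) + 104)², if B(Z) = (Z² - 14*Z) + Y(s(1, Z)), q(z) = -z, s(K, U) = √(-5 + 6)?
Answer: 16641/4 ≈ 4160.3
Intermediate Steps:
s(K, U) = 1 (s(K, U) = √1 = 1)
Y(D) = 1/(2*D)
B(Z) = ½ + Z² - 14*Z (B(Z) = (Z² - 14*Z) + (½)/1 = (Z² - 14*Z) + (½)*1 = (Z² - 14*Z) + ½ = ½ + Z² - 14*Z)
(B(q(-4)) + 104)² = ((½ + (-1*(-4))² - (-14)*(-4)) + 104)² = ((½ + 4² - 14*4) + 104)² = ((½ + 16 - 56) + 104)² = (-79/2 + 104)² = (129/2)² = 16641/4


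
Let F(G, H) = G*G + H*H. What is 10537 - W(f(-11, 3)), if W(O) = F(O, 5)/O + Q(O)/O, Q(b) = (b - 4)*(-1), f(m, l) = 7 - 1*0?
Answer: 73688/7 ≈ 10527.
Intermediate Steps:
f(m, l) = 7 (f(m, l) = 7 + 0 = 7)
Q(b) = 4 - b (Q(b) = (-4 + b)*(-1) = 4 - b)
F(G, H) = G**2 + H**2
W(O) = (4 - O)/O + (25 + O**2)/O (W(O) = (O**2 + 5**2)/O + (4 - O)/O = (O**2 + 25)/O + (4 - O)/O = (25 + O**2)/O + (4 - O)/O = (4 - O)/O + (25 + O**2)/O)
10537 - W(f(-11, 3)) = 10537 - (-1 + 7 + 29/7) = 10537 - 1*71/7 = 10537 - 71/7 = 73688/7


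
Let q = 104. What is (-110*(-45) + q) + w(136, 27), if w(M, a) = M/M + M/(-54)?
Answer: 136417/27 ≈ 5052.5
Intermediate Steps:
w(M, a) = 1 - M/54 (w(M, a) = 1 + M*(-1/54) = 1 - M/54)
(-110*(-45) + q) + w(136, 27) = (-110*(-45) + 104) + (1 - 1/54*136) = (4950 + 104) + (1 - 68/27) = 5054 - 41/27 = 136417/27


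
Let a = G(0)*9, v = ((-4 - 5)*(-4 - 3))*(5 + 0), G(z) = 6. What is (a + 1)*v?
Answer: 17325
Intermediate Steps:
v = 315 (v = -9*(-7)*5 = 63*5 = 315)
a = 54 (a = 6*9 = 54)
(a + 1)*v = (54 + 1)*315 = 55*315 = 17325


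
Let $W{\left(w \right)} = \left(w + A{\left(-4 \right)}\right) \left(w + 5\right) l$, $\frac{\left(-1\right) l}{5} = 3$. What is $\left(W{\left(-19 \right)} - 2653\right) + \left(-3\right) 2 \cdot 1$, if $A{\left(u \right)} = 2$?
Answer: $-6229$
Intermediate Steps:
$l = -15$ ($l = \left(-5\right) 3 = -15$)
$W{\left(w \right)} = - 15 \left(2 + w\right) \left(5 + w\right)$ ($W{\left(w \right)} = \left(w + 2\right) \left(w + 5\right) \left(-15\right) = \left(2 + w\right) \left(5 + w\right) \left(-15\right) = - 15 \left(2 + w\right) \left(5 + w\right)$)
$\left(W{\left(-19 \right)} - 2653\right) + \left(-3\right) 2 \cdot 1 = \left(\left(-150 - -1995 - 15 \left(-19\right)^{2}\right) - 2653\right) + \left(-3\right) 2 \cdot 1 = \left(\left(-150 + 1995 - 5415\right) - 2653\right) - 6 = \left(-3570 - 2653\right) - 6 = -6223 - 6 = -6229$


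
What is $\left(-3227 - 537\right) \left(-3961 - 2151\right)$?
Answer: $23005568$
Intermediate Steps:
$\left(-3227 - 537\right) \left(-3961 - 2151\right) = \left(-3764\right) \left(-6112\right) = 23005568$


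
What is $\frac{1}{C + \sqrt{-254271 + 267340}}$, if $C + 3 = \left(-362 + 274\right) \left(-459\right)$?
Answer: $\frac{40389}{1631258252} - \frac{\sqrt{13069}}{1631258252} \approx 2.4689 \cdot 10^{-5}$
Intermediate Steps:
$C = 40389$ ($C = -3 + \left(-362 + 274\right) \left(-459\right) = -3 - -40392 = -3 + 40392 = 40389$)
$\frac{1}{C + \sqrt{-254271 + 267340}} = \frac{1}{40389 + \sqrt{-254271 + 267340}} = \frac{1}{40389 + \sqrt{13069}}$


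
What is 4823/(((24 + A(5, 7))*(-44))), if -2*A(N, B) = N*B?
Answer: -371/22 ≈ -16.864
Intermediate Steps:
A(N, B) = -B*N/2 (A(N, B) = -N*B/2 = -B*N/2)
4823/(((24 + A(5, 7))*(-44))) = 4823/(((24 - ½*7*5)*(-44))) = 4823/(((24 - 35/2)*(-44))) = 4823/(((13/2)*(-44))) = 4823/(-286) = 4823*(-1/286) = -371/22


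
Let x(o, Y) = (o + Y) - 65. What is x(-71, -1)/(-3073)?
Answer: 137/3073 ≈ 0.044582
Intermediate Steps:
x(o, Y) = -65 + Y + o (x(o, Y) = (Y + o) - 65 = -65 + Y + o)
x(-71, -1)/(-3073) = (-65 - 1 - 71)/(-3073) = -137*(-1/3073) = 137/3073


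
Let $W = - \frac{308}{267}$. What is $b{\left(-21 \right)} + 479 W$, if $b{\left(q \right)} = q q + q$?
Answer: $- \frac{35392}{267} \approx -132.55$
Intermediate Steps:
$W = - \frac{308}{267}$ ($W = \left(-308\right) \frac{1}{267} = - \frac{308}{267} \approx -1.1536$)
$b{\left(q \right)} = q + q^{2}$ ($b{\left(q \right)} = q^{2} + q = q + q^{2}$)
$b{\left(-21 \right)} + 479 W = - 21 \left(1 - 21\right) + 479 \left(- \frac{308}{267}\right) = \left(-21\right) \left(-20\right) - \frac{147532}{267} = 420 - \frac{147532}{267} = - \frac{35392}{267}$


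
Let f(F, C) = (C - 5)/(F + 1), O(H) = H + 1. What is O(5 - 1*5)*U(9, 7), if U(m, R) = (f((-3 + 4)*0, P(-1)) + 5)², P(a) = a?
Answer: 1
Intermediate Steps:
O(H) = 1 + H
f(F, C) = (-5 + C)/(1 + F)
U(m, R) = 1 (U(m, R) = ((-5 - 1)/(1 + (-3 + 4)*0) + 5)² = (-6/(1 + 1*0) + 5)² = (-6/(1 + 0) + 5)² = (-6/1 + 5)² = (1*(-6) + 5)² = (-6 + 5)² = (-1)² = 1)
O(5 - 1*5)*U(9, 7) = (1 + (5 - 1*5))*1 = (1 + (5 - 5))*1 = (1 + 0)*1 = 1*1 = 1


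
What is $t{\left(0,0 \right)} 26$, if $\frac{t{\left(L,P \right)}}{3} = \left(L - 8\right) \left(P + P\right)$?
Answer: $0$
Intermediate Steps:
$t{\left(L,P \right)} = 6 P \left(-8 + L\right)$ ($t{\left(L,P \right)} = 3 \left(L - 8\right) \left(P + P\right) = 3 \left(-8 + L\right) 2 P = 3 \cdot 2 P \left(-8 + L\right) = 6 P \left(-8 + L\right)$)
$t{\left(0,0 \right)} 26 = 6 \cdot 0 \left(-8 + 0\right) 26 = 6 \cdot 0 \left(-8\right) 26 = 0 \cdot 26 = 0$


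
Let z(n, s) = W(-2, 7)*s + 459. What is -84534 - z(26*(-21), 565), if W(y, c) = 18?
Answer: -95163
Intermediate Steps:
z(n, s) = 459 + 18*s (z(n, s) = 18*s + 459 = 459 + 18*s)
-84534 - z(26*(-21), 565) = -84534 - (459 + 18*565) = -84534 - (459 + 10170) = -84534 - 1*10629 = -84534 - 10629 = -95163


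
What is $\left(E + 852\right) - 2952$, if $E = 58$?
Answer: $-2042$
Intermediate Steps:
$\left(E + 852\right) - 2952 = \left(58 + 852\right) - 2952 = 910 - 2952 = -2042$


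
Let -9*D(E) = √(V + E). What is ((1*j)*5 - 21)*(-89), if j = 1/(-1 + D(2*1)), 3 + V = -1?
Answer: 191172/83 - 4005*I*√2/83 ≈ 2303.3 - 68.24*I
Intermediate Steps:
V = -4 (V = -3 - 1 = -4)
D(E) = -√(-4 + E)/9
j = 1/(-1 - I*√2/9) (j = 1/(-1 - √(-4 + 2*1)/9) = 1/(-1 - √(-4 + 2)/9) = 1/(-1 - I*√2/9) ≈ -0.9759 + 0.15335*I)
((1*j)*5 - 21)*(-89) = ((1*(-81/83 + 9*I*√2/83))*5 - 21)*(-89) = ((-81/83 + 9*I*√2/83)*5 - 21)*(-89) = ((-405/83 + 45*I*√2/83) - 21)*(-89) = (-2148/83 + 45*I*√2/83)*(-89) = 191172/83 - 4005*I*√2/83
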